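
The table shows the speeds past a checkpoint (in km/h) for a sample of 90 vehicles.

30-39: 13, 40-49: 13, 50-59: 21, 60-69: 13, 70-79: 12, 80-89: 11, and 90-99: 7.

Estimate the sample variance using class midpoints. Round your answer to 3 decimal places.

335.194

Midpoints: 34.5, 44.5, 54.5, 64.5, 74.5, 84.5, 94.5
n = 90, Σfm = 5495, mean = 61.0556
Σfm² = 365332.5
Σf(m − x̄)² = Σfm² − (Σfm)²/n = 365332.5 − 5495²/90 = 29832.2222
Sample variance = 29832.2222 / 89 = 335.1935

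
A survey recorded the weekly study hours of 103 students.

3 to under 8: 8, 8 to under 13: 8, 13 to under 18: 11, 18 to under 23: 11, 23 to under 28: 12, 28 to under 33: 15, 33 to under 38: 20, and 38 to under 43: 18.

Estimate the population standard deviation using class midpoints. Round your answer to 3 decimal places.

Midpoints: 5.5, 10.5, 15.5, 20.5, 25.5, 30.5, 35.5, 40.5
n = 103, Σfm = 2726.5, mean = 26.4709
Σfm² = 84875.75
Σf(m − x̄)² = Σfm² − (Σfm)²/n = 84875.75 − 2726.5²/103 = 12702.9126
Population variance = 12702.9126 / 103 = 123.3292
Standard deviation = √123.3292 = 11.1054

11.105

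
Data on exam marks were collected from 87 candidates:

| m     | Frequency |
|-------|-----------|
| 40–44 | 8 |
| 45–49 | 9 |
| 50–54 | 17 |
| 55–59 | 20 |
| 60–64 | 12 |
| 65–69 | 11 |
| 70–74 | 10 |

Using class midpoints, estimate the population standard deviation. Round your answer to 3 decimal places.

8.820

Midpoints: 42, 47, 52, 57, 62, 67, 72
n = 87, Σfm = 4984, mean = 57.2874
Σfm² = 292288
Σf(m − x̄)² = Σfm² − (Σfm)²/n = 292288 − 4984²/87 = 6767.8161
Population variance = 6767.8161 / 87 = 77.7910
Standard deviation = √77.7910 = 8.8199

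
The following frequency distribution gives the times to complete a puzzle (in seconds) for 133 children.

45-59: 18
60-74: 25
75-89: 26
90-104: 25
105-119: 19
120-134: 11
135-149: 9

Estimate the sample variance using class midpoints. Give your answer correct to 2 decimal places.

687.10

Midpoints: 52, 67, 82, 97, 112, 127, 142
n = 133, Σfm = 11971, mean = 90.0075
Σfm² = 1168177
Σf(m − x̄)² = Σfm² − (Σfm)²/n = 1168177 − 11971²/133 = 90696.9925
Sample variance = 90696.9925 / 132 = 687.0984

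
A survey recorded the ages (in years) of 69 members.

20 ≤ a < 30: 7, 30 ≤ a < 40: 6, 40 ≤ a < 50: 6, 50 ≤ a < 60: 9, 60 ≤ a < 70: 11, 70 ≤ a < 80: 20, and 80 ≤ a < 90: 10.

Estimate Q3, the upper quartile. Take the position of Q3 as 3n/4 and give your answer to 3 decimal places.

Cumulative frequencies: 7, 13, 19, 28, 39, 59, 69
n = 69; position = 3n/4 = 51.75.
This falls in the class 70 ≤ a < 80: L = 70, F = 39, f = 20, h = 10.
Upper quartile ≈ 70 + ((51.75 − 39) / 20) × 10 = 76.3750

76.375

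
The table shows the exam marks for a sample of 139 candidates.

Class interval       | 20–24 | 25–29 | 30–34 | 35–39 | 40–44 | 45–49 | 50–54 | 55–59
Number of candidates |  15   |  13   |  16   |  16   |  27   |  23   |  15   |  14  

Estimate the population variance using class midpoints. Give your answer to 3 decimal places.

Midpoints: 22, 27, 32, 37, 42, 47, 52, 57
n = 139, Σfm = 5578, mean = 40.1295
Σfm² = 239506
Σf(m − x̄)² = Σfm² − (Σfm)²/n = 239506 − 5578²/139 = 15663.6691
Population variance = 15663.6691 / 139 = 112.6883

112.688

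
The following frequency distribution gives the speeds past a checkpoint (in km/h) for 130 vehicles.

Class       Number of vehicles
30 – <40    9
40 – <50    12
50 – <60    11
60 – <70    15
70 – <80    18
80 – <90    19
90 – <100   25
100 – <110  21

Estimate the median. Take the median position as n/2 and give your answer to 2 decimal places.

80.00

Cumulative frequencies: 9, 21, 32, 47, 65, 84, 109, 130
n = 130; position = n/2 = 65.
This falls in the class 70 – <80: L = 70, F = 47, f = 18, h = 10.
Median ≈ 70 + ((65 − 47) / 18) × 10 = 80.0000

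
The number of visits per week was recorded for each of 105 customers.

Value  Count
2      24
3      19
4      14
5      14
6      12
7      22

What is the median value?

Cumulative frequencies: 24, 43, 57, 71, 83, 105
n = 105, so the median is the value in position (n+1)/2 = 53.
Position 53 falls at value 4.

4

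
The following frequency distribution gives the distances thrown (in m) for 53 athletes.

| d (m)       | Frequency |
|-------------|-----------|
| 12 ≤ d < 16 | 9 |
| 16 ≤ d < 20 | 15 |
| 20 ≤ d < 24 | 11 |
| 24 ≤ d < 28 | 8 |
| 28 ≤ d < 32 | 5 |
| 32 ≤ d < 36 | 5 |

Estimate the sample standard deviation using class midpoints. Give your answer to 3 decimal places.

6.177

Midpoints: 14, 18, 22, 26, 30, 34
n = 53, Σfm = 1166, mean = 22.0000
Σfm² = 27636
Σf(m − x̄)² = Σfm² − (Σfm)²/n = 27636 − 1166²/53 = 1984.0000
Sample variance = 1984.0000 / 52 = 38.1538
Standard deviation = √38.1538 = 6.1769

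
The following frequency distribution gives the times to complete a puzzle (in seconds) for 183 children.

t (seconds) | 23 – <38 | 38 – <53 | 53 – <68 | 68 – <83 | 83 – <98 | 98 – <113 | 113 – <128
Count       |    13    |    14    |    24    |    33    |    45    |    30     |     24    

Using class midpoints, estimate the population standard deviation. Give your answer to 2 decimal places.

25.71

Midpoints: 30.5, 45.5, 60.5, 75.5, 90.5, 105.5, 120.5
n = 183, Σfm = 15106.5, mean = 82.5492
Σfm² = 1367985.75
Σf(m − x̄)² = Σfm² − (Σfm)²/n = 1367985.75 − 15106.5²/183 = 120956.5574
Population variance = 120956.5574 / 183 = 660.9648
Standard deviation = √660.9648 = 25.7092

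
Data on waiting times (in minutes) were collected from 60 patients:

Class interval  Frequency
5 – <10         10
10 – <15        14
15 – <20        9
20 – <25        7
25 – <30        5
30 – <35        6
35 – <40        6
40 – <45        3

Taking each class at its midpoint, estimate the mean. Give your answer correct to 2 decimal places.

Midpoints: 7.5, 12.5, 17.5, 22.5, 27.5, 32.5, 37.5, 42.5
Σfm = 10×7.5 + 14×12.5 + 9×17.5 + 7×22.5 + 5×27.5 + 6×32.5 + 6×37.5 + 3×42.5 = 1250
n = Σf = 60
Mean = 1250 / 60 = 20.8333

20.83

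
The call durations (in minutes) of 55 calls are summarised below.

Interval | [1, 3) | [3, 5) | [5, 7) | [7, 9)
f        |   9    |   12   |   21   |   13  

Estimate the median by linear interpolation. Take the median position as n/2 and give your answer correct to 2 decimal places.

Cumulative frequencies: 9, 21, 42, 55
n = 55; position = n/2 = 27.5.
This falls in the class [5, 7): L = 5, F = 21, f = 21, h = 2.
Median ≈ 5 + ((27.5 − 21) / 21) × 2 = 5.6190

5.62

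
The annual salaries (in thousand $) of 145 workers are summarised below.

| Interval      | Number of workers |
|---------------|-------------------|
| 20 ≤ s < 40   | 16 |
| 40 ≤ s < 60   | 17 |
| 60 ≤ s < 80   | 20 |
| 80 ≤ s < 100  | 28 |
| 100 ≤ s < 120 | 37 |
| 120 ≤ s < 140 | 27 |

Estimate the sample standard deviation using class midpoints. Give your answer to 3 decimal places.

32.325

Midpoints: 30, 50, 70, 90, 110, 130
n = 145, Σfm = 12830, mean = 88.4828
Σfm² = 1285700
Σf(m − x̄)² = Σfm² − (Σfm)²/n = 1285700 − 12830²/145 = 150466.2069
Sample variance = 150466.2069 / 144 = 1044.9042
Standard deviation = √1044.9042 = 32.3250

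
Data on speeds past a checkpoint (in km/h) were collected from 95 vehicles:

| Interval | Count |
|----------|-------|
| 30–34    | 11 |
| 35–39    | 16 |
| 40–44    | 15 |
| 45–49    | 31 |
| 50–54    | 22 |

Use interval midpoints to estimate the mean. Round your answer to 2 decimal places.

Midpoints: 32, 37, 42, 47, 52
Σfm = 11×32 + 16×37 + 15×42 + 31×47 + 22×52 = 4175
n = Σf = 95
Mean = 4175 / 95 = 43.9474

43.95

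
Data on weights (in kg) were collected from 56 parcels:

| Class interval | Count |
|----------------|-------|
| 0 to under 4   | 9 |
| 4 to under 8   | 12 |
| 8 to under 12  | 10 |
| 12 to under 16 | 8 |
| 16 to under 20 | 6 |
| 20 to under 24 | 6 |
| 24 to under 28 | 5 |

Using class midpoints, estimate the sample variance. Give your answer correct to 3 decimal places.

58.182

Midpoints: 2, 6, 10, 14, 18, 22, 26
n = 56, Σfm = 672, mean = 12.0000
Σfm² = 11264
Σf(m − x̄)² = Σfm² − (Σfm)²/n = 11264 − 672²/56 = 3200.0000
Sample variance = 3200.0000 / 55 = 58.1818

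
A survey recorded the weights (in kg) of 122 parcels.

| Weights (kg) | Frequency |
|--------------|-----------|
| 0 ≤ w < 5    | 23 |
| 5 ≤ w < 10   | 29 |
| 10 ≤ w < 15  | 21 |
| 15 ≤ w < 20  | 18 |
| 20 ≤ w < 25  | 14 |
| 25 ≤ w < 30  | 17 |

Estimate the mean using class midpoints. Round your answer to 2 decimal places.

13.40

Midpoints: 2.5, 7.5, 12.5, 17.5, 22.5, 27.5
Σfm = 23×2.5 + 29×7.5 + 21×12.5 + 18×17.5 + 14×22.5 + 17×27.5 = 1635
n = Σf = 122
Mean = 1635 / 122 = 13.4016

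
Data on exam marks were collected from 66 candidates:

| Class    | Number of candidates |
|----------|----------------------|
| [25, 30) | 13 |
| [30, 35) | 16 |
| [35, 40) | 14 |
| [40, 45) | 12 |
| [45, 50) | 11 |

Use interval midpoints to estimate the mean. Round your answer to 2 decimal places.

36.89

Midpoints: 27.5, 32.5, 37.5, 42.5, 47.5
Σfm = 13×27.5 + 16×32.5 + 14×37.5 + 12×42.5 + 11×47.5 = 2435
n = Σf = 66
Mean = 2435 / 66 = 36.8939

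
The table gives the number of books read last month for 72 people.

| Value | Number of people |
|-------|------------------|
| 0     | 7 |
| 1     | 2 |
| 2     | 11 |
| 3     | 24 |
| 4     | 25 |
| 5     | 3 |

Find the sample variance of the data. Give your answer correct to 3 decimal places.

Values: 0, 1, 2, 3, 4, 5
n = 72, Σfx = 211, mean = 2.9306
Σfx² = 737
Σf(x − x̄)² = Σfx² − (Σfx)²/n = 737 − 211²/72 = 118.6528
Sample variance = 118.6528 / 71 = 1.6712

1.671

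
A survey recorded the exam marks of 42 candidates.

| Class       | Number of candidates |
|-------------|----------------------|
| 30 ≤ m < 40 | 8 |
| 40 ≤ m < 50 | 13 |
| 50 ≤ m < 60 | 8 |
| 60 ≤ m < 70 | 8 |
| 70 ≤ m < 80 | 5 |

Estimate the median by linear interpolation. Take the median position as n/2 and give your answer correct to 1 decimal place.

50.0

Cumulative frequencies: 8, 21, 29, 37, 42
n = 42; position = n/2 = 21.
This falls in the class 40 ≤ m < 50: L = 40, F = 8, f = 13, h = 10.
Median ≈ 40 + ((21 − 8) / 13) × 10 = 50.0000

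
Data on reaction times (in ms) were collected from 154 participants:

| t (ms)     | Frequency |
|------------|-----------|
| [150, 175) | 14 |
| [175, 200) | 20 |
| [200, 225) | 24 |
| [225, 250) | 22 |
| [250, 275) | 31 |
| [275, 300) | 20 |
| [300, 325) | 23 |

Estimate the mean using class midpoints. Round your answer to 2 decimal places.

Midpoints: 162.5, 187.5, 212.5, 237.5, 262.5, 287.5, 312.5
Σfm = 14×162.5 + 20×187.5 + 24×212.5 + 22×237.5 + 31×262.5 + 20×287.5 + 23×312.5 = 37425
n = Σf = 154
Mean = 37425 / 154 = 243.0195

243.02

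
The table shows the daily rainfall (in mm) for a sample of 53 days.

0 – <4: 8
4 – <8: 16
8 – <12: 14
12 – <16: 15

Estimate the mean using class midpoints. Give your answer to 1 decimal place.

8.7

Midpoints: 2, 6, 10, 14
Σfm = 8×2 + 16×6 + 14×10 + 15×14 = 462
n = Σf = 53
Mean = 462 / 53 = 8.7170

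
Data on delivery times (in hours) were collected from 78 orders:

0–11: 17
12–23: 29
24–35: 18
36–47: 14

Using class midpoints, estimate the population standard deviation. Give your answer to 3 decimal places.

Midpoints: 5.5, 17.5, 29.5, 41.5
n = 78, Σfm = 1713, mean = 21.9615
Σfm² = 49171.5
Σf(m − x̄)² = Σfm² − (Σfm)²/n = 49171.5 − 1713²/78 = 11551.3846
Population variance = 11551.3846 / 78 = 148.0947
Standard deviation = √148.0947 = 12.1694

12.169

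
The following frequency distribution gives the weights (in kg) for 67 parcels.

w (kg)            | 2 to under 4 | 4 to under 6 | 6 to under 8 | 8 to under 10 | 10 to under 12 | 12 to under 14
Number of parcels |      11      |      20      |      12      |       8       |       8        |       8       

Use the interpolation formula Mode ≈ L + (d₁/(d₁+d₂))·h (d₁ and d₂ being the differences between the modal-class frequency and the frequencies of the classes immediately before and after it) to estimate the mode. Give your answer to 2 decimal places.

Modal class: 4 to under 6 (highest frequency 20).
d₁ = 20 − 11 = 9, d₂ = 20 − 12 = 8
Mode ≈ 4 + (9/(9+8)) × 2 = 4 + 1.0588 = 5.0588

5.06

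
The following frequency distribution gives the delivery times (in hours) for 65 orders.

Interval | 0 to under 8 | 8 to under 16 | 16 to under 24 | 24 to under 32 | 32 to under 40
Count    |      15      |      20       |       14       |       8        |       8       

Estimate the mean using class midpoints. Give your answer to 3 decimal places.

Midpoints: 4, 12, 20, 28, 36
Σfm = 15×4 + 20×12 + 14×20 + 8×28 + 8×36 = 1092
n = Σf = 65
Mean = 1092 / 65 = 16.8000

16.800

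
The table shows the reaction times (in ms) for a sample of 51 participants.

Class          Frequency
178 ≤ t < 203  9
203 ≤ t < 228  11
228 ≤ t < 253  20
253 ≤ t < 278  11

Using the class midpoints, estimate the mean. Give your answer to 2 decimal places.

231.68

Midpoints: 190.5, 215.5, 240.5, 265.5
Σfm = 9×190.5 + 11×215.5 + 20×240.5 + 11×265.5 = 11815.5
n = Σf = 51
Mean = 11815.5 / 51 = 231.6765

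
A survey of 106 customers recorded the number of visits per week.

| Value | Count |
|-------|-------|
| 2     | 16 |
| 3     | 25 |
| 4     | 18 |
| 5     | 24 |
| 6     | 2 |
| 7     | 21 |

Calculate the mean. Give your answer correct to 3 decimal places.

4.321

Values: 2, 3, 4, 5, 6, 7
Σfx = 16×2 + 25×3 + 18×4 + 24×5 + 2×6 + 21×7 = 458
n = Σf = 106
Mean = 458 / 106 = 4.3208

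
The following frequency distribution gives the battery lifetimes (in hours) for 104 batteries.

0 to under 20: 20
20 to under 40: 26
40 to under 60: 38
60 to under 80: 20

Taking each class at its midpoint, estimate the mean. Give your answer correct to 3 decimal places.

41.154

Midpoints: 10, 30, 50, 70
Σfm = 20×10 + 26×30 + 38×50 + 20×70 = 4280
n = Σf = 104
Mean = 4280 / 104 = 41.1538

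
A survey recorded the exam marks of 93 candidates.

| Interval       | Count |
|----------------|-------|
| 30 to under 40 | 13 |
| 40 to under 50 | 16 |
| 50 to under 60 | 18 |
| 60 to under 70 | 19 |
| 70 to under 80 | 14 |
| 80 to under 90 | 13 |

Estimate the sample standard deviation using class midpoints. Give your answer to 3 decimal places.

Midpoints: 35, 45, 55, 65, 75, 85
n = 93, Σfm = 5555, mean = 59.7312
Σfm² = 355725
Σf(m − x̄)² = Σfm² − (Σfm)²/n = 355725 − 5555²/93 = 23918.2796
Sample variance = 23918.2796 / 92 = 259.9813
Standard deviation = √259.9813 = 16.1239

16.124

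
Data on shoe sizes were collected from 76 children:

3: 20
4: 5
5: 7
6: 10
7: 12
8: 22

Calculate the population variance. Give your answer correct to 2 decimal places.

Values: 3, 4, 5, 6, 7, 8
n = 76, Σfx = 435, mean = 5.7237
Σfx² = 2791
Σf(x − x̄)² = Σfx² − (Σfx)²/n = 2791 − 435²/76 = 301.1974
Population variance = 301.1974 / 76 = 3.9631

3.96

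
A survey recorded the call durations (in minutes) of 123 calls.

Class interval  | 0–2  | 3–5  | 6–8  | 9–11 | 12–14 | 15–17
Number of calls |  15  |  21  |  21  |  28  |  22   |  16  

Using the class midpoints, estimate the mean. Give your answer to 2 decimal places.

Midpoints: 1, 4, 7, 10, 13, 16
Σfm = 15×1 + 21×4 + 21×7 + 28×10 + 22×13 + 16×16 = 1068
n = Σf = 123
Mean = 1068 / 123 = 8.6829

8.68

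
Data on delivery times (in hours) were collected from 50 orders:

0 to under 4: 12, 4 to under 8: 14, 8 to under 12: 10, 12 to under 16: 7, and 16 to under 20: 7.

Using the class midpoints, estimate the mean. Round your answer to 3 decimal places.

8.640

Midpoints: 2, 6, 10, 14, 18
Σfm = 12×2 + 14×6 + 10×10 + 7×14 + 7×18 = 432
n = Σf = 50
Mean = 432 / 50 = 8.6400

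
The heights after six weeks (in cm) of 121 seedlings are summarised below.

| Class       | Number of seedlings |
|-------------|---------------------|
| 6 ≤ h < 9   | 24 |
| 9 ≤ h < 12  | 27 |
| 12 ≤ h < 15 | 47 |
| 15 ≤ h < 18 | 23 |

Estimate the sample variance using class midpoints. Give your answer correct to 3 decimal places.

Midpoints: 7.5, 10.5, 13.5, 16.5
n = 121, Σfm = 1477.5, mean = 12.2107
Σfm² = 19154.25
Σf(m − x̄)² = Σfm² − (Σfm)²/n = 19154.25 − 1477.5²/121 = 1112.8760
Sample variance = 1112.8760 / 120 = 9.2740

9.274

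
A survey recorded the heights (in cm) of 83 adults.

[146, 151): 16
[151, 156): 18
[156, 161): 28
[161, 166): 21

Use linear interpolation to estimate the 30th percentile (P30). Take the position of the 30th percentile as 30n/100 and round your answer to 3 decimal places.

Cumulative frequencies: 16, 34, 62, 83
n = 83; position = 30n/100 = 24.9.
This falls in the class [151, 156): L = 151, F = 16, f = 18, h = 5.
30th percentile ≈ 151 + ((24.9 − 16) / 18) × 5 = 153.4722

153.472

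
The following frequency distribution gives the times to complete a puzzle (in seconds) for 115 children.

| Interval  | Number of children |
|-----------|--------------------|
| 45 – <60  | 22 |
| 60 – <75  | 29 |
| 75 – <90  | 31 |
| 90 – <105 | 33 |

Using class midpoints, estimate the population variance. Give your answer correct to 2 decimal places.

Midpoints: 52.5, 67.5, 82.5, 97.5
n = 115, Σfm = 8887.5, mean = 77.2826
Σfm² = 717468.75
Σf(m − x̄)² = Σfm² − (Σfm)²/n = 717468.75 − 8887.5²/115 = 30619.5652
Population variance = 30619.5652 / 115 = 266.2571

266.26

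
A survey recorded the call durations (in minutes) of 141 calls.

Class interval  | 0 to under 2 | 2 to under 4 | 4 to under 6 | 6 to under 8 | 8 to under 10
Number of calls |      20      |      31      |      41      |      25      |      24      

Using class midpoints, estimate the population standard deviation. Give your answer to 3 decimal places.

2.565

Midpoints: 1, 3, 5, 7, 9
n = 141, Σfm = 709, mean = 5.0284
Σfm² = 4493
Σf(m − x̄)² = Σfm² − (Σfm)²/n = 4493 − 709²/141 = 927.8865
Population variance = 927.8865 / 141 = 6.5808
Standard deviation = √6.5808 = 2.5653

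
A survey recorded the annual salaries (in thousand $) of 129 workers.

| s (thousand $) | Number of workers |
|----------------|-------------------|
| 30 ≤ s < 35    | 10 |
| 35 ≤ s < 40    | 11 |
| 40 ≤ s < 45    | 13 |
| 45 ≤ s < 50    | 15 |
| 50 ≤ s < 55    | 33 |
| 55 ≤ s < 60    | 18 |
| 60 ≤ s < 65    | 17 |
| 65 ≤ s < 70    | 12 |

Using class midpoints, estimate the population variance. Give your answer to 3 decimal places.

Midpoints: 32.5, 37.5, 42.5, 47.5, 52.5, 57.5, 62.5, 67.5
n = 129, Σfm = 6642.5, mean = 51.4922
Σfm² = 354906.25
Σf(m − x̄)² = Σfm² − (Σfm)²/n = 354906.25 − 6642.5²/129 = 12868.9922
Population variance = 12868.9922 / 129 = 99.7596

99.760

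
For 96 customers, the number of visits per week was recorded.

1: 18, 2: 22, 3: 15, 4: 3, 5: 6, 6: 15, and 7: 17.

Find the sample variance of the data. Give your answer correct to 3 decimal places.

Values: 1, 2, 3, 4, 5, 6, 7
n = 96, Σfx = 358, mean = 3.7292
Σfx² = 1812
Σf(x − x̄)² = Σfx² − (Σfx)²/n = 1812 − 358²/96 = 476.9583
Sample variance = 476.9583 / 95 = 5.0206

5.021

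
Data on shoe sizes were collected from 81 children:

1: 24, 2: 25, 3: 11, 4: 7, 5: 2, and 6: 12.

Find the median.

2

Cumulative frequencies: 24, 49, 60, 67, 69, 81
n = 81, so the median is the value in position (n+1)/2 = 41.
Position 41 falls at value 2.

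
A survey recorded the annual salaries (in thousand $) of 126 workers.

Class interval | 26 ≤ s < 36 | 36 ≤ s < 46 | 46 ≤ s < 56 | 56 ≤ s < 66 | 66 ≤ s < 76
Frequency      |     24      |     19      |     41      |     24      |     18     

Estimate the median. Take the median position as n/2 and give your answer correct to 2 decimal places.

Cumulative frequencies: 24, 43, 84, 108, 126
n = 126; position = n/2 = 63.
This falls in the class 46 ≤ s < 56: L = 46, F = 43, f = 41, h = 10.
Median ≈ 46 + ((63 − 43) / 41) × 10 = 50.8780

50.88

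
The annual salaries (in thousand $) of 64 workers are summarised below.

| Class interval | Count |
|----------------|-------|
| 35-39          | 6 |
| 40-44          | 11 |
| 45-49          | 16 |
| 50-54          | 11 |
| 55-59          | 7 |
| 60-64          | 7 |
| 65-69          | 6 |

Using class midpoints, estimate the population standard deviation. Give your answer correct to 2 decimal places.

Midpoints: 37, 42, 47, 52, 57, 62, 67
n = 64, Σfm = 3243, mean = 50.6719
Σfm² = 169291
Σf(m − x̄)² = Σfm² − (Σfm)²/n = 169291 − 3243²/64 = 4962.1094
Population variance = 4962.1094 / 64 = 77.5330
Standard deviation = √77.5330 = 8.8053

8.81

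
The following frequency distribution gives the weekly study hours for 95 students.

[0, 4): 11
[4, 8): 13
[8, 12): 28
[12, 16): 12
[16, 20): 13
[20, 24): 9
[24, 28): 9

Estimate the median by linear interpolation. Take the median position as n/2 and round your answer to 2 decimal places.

Cumulative frequencies: 11, 24, 52, 64, 77, 86, 95
n = 95; position = n/2 = 47.5.
This falls in the class [8, 12): L = 8, F = 24, f = 28, h = 4.
Median ≈ 8 + ((47.5 − 24) / 28) × 4 = 11.3571

11.36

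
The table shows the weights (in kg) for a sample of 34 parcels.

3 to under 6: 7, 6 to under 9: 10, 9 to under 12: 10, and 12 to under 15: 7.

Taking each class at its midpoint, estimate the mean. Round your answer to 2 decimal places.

9.00

Midpoints: 4.5, 7.5, 10.5, 13.5
Σfm = 7×4.5 + 10×7.5 + 10×10.5 + 7×13.5 = 306
n = Σf = 34
Mean = 306 / 34 = 9.0000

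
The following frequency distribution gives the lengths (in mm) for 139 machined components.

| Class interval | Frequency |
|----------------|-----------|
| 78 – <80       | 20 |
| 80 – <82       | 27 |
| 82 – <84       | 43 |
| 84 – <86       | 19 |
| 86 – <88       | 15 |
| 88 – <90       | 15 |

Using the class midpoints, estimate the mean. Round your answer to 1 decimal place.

Midpoints: 79, 81, 83, 85, 87, 89
Σfm = 20×79 + 27×81 + 43×83 + 19×85 + 15×87 + 15×89 = 11591
n = Σf = 139
Mean = 11591 / 139 = 83.3885

83.4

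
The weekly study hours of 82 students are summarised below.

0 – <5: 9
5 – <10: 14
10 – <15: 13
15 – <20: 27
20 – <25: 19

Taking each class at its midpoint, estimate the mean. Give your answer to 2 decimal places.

14.51

Midpoints: 2.5, 7.5, 12.5, 17.5, 22.5
Σfm = 9×2.5 + 14×7.5 + 13×12.5 + 27×17.5 + 19×22.5 = 1190
n = Σf = 82
Mean = 1190 / 82 = 14.5122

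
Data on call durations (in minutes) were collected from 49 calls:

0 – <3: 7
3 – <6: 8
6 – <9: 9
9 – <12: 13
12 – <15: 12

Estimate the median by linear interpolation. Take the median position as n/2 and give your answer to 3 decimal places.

9.115

Cumulative frequencies: 7, 15, 24, 37, 49
n = 49; position = n/2 = 24.5.
This falls in the class 9 – <12: L = 9, F = 24, f = 13, h = 3.
Median ≈ 9 + ((24.5 − 24) / 13) × 3 = 9.1154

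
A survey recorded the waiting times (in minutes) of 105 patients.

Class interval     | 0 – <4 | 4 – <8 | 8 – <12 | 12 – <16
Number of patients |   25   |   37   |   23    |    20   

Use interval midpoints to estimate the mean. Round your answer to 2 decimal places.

7.45

Midpoints: 2, 6, 10, 14
Σfm = 25×2 + 37×6 + 23×10 + 20×14 = 782
n = Σf = 105
Mean = 782 / 105 = 7.4476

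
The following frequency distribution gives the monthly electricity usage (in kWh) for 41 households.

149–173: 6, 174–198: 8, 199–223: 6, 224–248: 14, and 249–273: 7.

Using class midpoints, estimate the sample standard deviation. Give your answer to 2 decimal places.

33.64

Midpoints: 161, 186, 211, 236, 261
n = 41, Σfm = 8851, mean = 215.8780
Σfm² = 1956011
Σf(m − x̄)² = Σfm² − (Σfm)²/n = 1956011 − 8851²/41 = 45274.3902
Sample variance = 45274.3902 / 40 = 1131.8598
Standard deviation = √1131.8598 = 33.6431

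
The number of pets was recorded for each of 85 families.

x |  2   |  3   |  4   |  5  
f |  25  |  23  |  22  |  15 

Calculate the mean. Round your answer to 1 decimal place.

3.3

Values: 2, 3, 4, 5
Σfx = 25×2 + 23×3 + 22×4 + 15×5 = 282
n = Σf = 85
Mean = 282 / 85 = 3.3176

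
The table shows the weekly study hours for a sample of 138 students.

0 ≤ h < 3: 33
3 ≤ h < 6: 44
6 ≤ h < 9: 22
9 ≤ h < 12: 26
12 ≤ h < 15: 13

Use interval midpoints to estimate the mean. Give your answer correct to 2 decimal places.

Midpoints: 1.5, 4.5, 7.5, 10.5, 13.5
Σfm = 33×1.5 + 44×4.5 + 22×7.5 + 26×10.5 + 13×13.5 = 861
n = Σf = 138
Mean = 861 / 138 = 6.2391

6.24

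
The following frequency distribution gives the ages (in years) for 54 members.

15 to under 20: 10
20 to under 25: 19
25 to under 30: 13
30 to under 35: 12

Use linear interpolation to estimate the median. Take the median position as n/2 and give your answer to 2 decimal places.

24.47

Cumulative frequencies: 10, 29, 42, 54
n = 54; position = n/2 = 27.
This falls in the class 20 to under 25: L = 20, F = 10, f = 19, h = 5.
Median ≈ 20 + ((27 − 10) / 19) × 5 = 24.4737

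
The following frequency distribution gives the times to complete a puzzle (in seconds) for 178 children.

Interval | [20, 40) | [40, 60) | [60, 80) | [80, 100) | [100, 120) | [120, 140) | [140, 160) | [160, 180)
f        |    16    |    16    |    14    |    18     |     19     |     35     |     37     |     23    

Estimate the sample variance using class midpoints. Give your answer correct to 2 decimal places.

1947.46

Midpoints: 30, 50, 70, 90, 110, 130, 150, 170
n = 178, Σfm = 19980, mean = 112.2472
Σfm² = 2587400
Σf(m − x̄)² = Σfm² − (Σfm)²/n = 2587400 − 19980²/178 = 344701.1236
Sample variance = 344701.1236 / 177 = 1947.4640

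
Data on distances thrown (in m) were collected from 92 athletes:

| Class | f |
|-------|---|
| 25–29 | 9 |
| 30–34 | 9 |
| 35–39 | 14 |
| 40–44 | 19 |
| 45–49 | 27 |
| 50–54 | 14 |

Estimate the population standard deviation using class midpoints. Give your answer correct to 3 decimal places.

Midpoints: 27, 32, 37, 42, 47, 52
n = 92, Σfm = 3844, mean = 41.7826
Σfm² = 165958
Σf(m − x̄)² = Σfm² − (Σfm)²/n = 165958 − 3844²/92 = 5345.6522
Population variance = 5345.6522 / 92 = 58.1049
Standard deviation = √58.1049 = 7.6227

7.623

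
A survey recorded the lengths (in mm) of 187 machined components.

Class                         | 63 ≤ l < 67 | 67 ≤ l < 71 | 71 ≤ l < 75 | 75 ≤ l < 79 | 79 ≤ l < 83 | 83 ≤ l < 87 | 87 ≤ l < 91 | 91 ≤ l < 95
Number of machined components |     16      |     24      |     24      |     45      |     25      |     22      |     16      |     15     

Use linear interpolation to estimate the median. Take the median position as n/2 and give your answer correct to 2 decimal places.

77.62

Cumulative frequencies: 16, 40, 64, 109, 134, 156, 172, 187
n = 187; position = n/2 = 93.5.
This falls in the class 75 ≤ l < 79: L = 75, F = 64, f = 45, h = 4.
Median ≈ 75 + ((93.5 − 64) / 45) × 4 = 77.6222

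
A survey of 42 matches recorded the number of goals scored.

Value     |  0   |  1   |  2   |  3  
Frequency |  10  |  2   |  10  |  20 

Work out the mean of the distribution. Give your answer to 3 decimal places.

1.952

Values: 0, 1, 2, 3
Σfx = 10×0 + 2×1 + 10×2 + 20×3 = 82
n = Σf = 42
Mean = 82 / 42 = 1.9524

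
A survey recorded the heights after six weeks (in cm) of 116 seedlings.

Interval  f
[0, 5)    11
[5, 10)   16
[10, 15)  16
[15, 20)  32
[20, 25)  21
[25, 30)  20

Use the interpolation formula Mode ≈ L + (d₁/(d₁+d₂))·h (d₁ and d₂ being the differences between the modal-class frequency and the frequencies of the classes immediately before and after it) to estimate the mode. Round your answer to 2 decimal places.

17.96

Modal class: [15, 20) (highest frequency 32).
d₁ = 32 − 16 = 16, d₂ = 32 − 21 = 11
Mode ≈ 15 + (16/(16+11)) × 5 = 15 + 2.9630 = 17.9630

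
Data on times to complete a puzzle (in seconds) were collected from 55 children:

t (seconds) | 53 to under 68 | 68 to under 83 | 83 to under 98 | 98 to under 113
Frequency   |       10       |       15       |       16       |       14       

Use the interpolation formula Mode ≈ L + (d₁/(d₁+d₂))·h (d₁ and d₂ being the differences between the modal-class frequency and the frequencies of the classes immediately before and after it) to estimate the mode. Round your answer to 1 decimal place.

88.0

Modal class: 83 to under 98 (highest frequency 16).
d₁ = 16 − 15 = 1, d₂ = 16 − 14 = 2
Mode ≈ 83 + (1/(1+2)) × 15 = 83 + 5.0000 = 88.0000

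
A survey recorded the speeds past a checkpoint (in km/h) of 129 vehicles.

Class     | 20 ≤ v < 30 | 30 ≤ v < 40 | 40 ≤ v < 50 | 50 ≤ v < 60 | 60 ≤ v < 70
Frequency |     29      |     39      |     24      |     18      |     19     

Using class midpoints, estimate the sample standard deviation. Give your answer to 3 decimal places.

13.578

Midpoints: 25, 35, 45, 55, 65
n = 129, Σfm = 5395, mean = 41.8217
Σfm² = 249225
Σf(m − x̄)² = Σfm² − (Σfm)²/n = 249225 − 5395²/129 = 23596.8992
Sample variance = 23596.8992 / 128 = 184.3508
Standard deviation = √184.3508 = 13.5776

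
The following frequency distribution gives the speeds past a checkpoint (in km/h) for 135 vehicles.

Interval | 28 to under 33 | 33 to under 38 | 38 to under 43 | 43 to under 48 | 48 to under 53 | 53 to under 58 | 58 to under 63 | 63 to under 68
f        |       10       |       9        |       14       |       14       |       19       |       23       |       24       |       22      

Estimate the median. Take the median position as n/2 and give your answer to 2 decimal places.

Cumulative frequencies: 10, 19, 33, 47, 66, 89, 113, 135
n = 135; position = n/2 = 67.5.
This falls in the class 53 to under 58: L = 53, F = 66, f = 23, h = 5.
Median ≈ 53 + ((67.5 − 66) / 23) × 5 = 53.3261

53.33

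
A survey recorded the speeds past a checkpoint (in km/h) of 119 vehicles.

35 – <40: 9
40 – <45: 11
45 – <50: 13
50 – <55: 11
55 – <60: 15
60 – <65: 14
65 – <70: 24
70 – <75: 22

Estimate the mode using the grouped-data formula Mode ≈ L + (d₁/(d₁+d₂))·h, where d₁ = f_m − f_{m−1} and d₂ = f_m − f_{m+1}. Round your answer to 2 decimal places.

69.17

Modal class: 65 – <70 (highest frequency 24).
d₁ = 24 − 14 = 10, d₂ = 24 − 22 = 2
Mode ≈ 65 + (10/(10+2)) × 5 = 65 + 4.1667 = 69.1667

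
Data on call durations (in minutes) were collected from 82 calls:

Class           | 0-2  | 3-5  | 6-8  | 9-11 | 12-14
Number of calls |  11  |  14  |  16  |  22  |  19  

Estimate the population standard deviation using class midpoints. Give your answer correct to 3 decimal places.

Midpoints: 1, 4, 7, 10, 13
n = 82, Σfm = 646, mean = 7.8780
Σfm² = 6430
Σf(m − x̄)² = Σfm² − (Σfm)²/n = 6430 − 646²/82 = 1340.7805
Population variance = 1340.7805 / 82 = 16.3510
Standard deviation = √16.3510 = 4.0436

4.044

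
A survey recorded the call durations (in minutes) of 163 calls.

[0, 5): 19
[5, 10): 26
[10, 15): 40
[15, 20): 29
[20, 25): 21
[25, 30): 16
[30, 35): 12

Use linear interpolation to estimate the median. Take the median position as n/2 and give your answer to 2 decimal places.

14.56

Cumulative frequencies: 19, 45, 85, 114, 135, 151, 163
n = 163; position = n/2 = 81.5.
This falls in the class [10, 15): L = 10, F = 45, f = 40, h = 5.
Median ≈ 10 + ((81.5 − 45) / 40) × 5 = 14.5625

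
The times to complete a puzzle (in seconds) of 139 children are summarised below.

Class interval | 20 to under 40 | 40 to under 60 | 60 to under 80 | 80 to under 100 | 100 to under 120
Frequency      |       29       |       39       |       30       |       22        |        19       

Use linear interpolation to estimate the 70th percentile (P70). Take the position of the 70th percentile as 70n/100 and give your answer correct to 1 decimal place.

Cumulative frequencies: 29, 68, 98, 120, 139
n = 139; position = 70n/100 = 97.3.
This falls in the class 60 to under 80: L = 60, F = 68, f = 30, h = 20.
70th percentile ≈ 60 + ((97.3 − 68) / 30) × 20 = 79.5333

79.5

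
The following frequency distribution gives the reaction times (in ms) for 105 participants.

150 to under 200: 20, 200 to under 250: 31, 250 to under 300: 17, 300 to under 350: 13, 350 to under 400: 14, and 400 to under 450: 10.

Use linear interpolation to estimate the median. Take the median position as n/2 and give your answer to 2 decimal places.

254.41

Cumulative frequencies: 20, 51, 68, 81, 95, 105
n = 105; position = n/2 = 52.5.
This falls in the class 250 to under 300: L = 250, F = 51, f = 17, h = 50.
Median ≈ 250 + ((52.5 − 51) / 17) × 50 = 254.4118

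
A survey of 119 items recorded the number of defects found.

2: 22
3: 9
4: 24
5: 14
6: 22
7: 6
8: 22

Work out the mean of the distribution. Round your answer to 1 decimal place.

Values: 2, 3, 4, 5, 6, 7, 8
Σfx = 22×2 + 9×3 + 24×4 + 14×5 + 22×6 + 6×7 + 22×8 = 587
n = Σf = 119
Mean = 587 / 119 = 4.9328

4.9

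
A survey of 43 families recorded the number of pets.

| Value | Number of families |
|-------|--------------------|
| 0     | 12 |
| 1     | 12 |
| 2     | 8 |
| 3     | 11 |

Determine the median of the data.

1

Cumulative frequencies: 12, 24, 32, 43
n = 43, so the median is the value in position (n+1)/2 = 22.
Position 22 falls at value 1.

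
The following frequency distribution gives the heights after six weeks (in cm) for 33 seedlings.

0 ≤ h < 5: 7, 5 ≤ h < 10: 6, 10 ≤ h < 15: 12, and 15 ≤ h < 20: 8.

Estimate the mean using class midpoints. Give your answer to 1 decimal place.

Midpoints: 2.5, 7.5, 12.5, 17.5
Σfm = 7×2.5 + 6×7.5 + 12×12.5 + 8×17.5 = 352.5
n = Σf = 33
Mean = 352.5 / 33 = 10.6818

10.7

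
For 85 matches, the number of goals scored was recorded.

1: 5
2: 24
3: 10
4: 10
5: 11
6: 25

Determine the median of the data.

4

Cumulative frequencies: 5, 29, 39, 49, 60, 85
n = 85, so the median is the value in position (n+1)/2 = 43.
Position 43 falls at value 4.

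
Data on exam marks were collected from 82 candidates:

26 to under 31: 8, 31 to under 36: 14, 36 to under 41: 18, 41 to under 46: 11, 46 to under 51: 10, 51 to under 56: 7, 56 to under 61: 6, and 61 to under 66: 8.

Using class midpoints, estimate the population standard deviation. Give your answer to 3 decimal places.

10.561

Midpoints: 28.5, 33.5, 38.5, 43.5, 48.5, 53.5, 58.5, 63.5
n = 82, Σfm = 3587, mean = 43.7439
Σfm² = 166054.5
Σf(m − x̄)² = Σfm² − (Σfm)²/n = 166054.5 − 3587²/82 = 9145.1220
Population variance = 9145.1220 / 82 = 111.5259
Standard deviation = √111.5259 = 10.5606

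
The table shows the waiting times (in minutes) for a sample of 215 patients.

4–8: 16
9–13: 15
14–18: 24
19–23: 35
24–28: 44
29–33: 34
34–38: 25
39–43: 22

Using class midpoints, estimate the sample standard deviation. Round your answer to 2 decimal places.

Midpoints: 6, 11, 16, 21, 26, 31, 36, 41
n = 215, Σfm = 5380, mean = 25.0233
Σfm² = 155770
Σf(m − x̄)² = Σfm² − (Σfm)²/n = 155770 − 5380²/215 = 21144.8837
Sample variance = 21144.8837 / 214 = 98.8079
Standard deviation = √98.8079 = 9.9402

9.94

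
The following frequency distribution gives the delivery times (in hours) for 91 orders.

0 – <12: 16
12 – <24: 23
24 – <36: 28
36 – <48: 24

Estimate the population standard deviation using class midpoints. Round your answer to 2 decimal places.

12.61

Midpoints: 6, 18, 30, 42
n = 91, Σfm = 2358, mean = 25.9121
Σfm² = 75564
Σf(m − x̄)² = Σfm² − (Σfm)²/n = 75564 − 2358²/91 = 14463.2967
Population variance = 14463.2967 / 91 = 158.9373
Standard deviation = √158.9373 = 12.6070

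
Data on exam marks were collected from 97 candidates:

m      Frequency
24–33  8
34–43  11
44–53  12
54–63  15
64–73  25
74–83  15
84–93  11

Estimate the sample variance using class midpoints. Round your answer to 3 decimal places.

315.335

Midpoints: 28.5, 38.5, 48.5, 58.5, 68.5, 78.5, 88.5
n = 97, Σfm = 5974.5, mean = 61.5928
Σfm² = 398258.25
Σf(m − x̄)² = Σfm² − (Σfm)²/n = 398258.25 − 5974.5²/97 = 30272.1649
Sample variance = 30272.1649 / 96 = 315.3351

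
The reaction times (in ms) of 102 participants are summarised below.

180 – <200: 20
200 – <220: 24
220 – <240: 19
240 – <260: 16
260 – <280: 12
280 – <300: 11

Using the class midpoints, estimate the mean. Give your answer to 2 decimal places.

Midpoints: 190, 210, 230, 250, 270, 290
Σfm = 20×190 + 24×210 + 19×230 + 16×250 + 12×270 + 11×290 = 23640
n = Σf = 102
Mean = 23640 / 102 = 231.7647

231.76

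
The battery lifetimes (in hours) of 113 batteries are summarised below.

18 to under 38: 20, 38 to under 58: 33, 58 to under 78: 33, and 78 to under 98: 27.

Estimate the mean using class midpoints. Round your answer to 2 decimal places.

59.86

Midpoints: 28, 48, 68, 88
Σfm = 20×28 + 33×48 + 33×68 + 27×88 = 6764
n = Σf = 113
Mean = 6764 / 113 = 59.8584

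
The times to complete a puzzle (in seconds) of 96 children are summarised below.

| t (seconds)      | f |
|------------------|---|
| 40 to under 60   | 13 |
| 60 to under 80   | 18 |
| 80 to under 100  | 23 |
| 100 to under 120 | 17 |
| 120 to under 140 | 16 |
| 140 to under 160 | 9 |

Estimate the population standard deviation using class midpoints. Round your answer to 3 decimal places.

30.368

Midpoints: 50, 70, 90, 110, 130, 150
n = 96, Σfm = 9280, mean = 96.6667
Σfm² = 985600
Σf(m − x̄)² = Σfm² − (Σfm)²/n = 985600 − 9280²/96 = 88533.3333
Population variance = 88533.3333 / 96 = 922.2222
Standard deviation = √922.2222 = 30.3681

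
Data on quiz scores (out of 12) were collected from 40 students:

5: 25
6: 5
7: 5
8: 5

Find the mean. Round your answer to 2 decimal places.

5.75

Values: 5, 6, 7, 8
Σfx = 25×5 + 5×6 + 5×7 + 5×8 = 230
n = Σf = 40
Mean = 230 / 40 = 5.7500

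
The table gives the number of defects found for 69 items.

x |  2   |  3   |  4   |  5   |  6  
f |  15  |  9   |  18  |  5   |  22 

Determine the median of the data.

4

Cumulative frequencies: 15, 24, 42, 47, 69
n = 69, so the median is the value in position (n+1)/2 = 35.
Position 35 falls at value 4.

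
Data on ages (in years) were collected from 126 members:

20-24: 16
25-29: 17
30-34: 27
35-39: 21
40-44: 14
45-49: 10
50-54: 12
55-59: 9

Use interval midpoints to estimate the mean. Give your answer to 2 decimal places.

36.88

Midpoints: 22, 27, 32, 37, 42, 47, 52, 57
Σfm = 16×22 + 17×27 + 27×32 + 21×37 + 14×42 + 10×47 + 12×52 + 9×57 = 4647
n = Σf = 126
Mean = 4647 / 126 = 36.8810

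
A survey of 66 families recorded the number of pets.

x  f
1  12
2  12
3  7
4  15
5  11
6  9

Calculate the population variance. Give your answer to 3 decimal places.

Values: 1, 2, 3, 4, 5, 6
n = 66, Σfx = 226, mean = 3.4242
Σfx² = 962
Σf(x − x̄)² = Σfx² − (Σfx)²/n = 962 − 226²/66 = 188.1212
Population variance = 188.1212 / 66 = 2.8503

2.850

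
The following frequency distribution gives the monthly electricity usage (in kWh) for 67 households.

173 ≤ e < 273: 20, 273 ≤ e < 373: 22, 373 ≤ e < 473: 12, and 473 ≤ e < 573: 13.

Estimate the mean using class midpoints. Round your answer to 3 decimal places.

Midpoints: 223, 323, 423, 523
Σfm = 20×223 + 22×323 + 12×423 + 13×523 = 23441
n = Σf = 67
Mean = 23441 / 67 = 349.8657

349.866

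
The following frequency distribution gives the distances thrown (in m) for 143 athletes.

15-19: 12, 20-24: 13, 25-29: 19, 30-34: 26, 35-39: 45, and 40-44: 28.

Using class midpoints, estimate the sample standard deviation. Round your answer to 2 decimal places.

Midpoints: 17, 22, 27, 32, 37, 42
n = 143, Σfm = 4676, mean = 32.6993
Σfm² = 161232
Σf(m − x̄)² = Σfm² − (Σfm)²/n = 161232 − 4676²/143 = 8330.0699
Sample variance = 8330.0699 / 142 = 58.6625
Standard deviation = √58.6625 = 7.6591

7.66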